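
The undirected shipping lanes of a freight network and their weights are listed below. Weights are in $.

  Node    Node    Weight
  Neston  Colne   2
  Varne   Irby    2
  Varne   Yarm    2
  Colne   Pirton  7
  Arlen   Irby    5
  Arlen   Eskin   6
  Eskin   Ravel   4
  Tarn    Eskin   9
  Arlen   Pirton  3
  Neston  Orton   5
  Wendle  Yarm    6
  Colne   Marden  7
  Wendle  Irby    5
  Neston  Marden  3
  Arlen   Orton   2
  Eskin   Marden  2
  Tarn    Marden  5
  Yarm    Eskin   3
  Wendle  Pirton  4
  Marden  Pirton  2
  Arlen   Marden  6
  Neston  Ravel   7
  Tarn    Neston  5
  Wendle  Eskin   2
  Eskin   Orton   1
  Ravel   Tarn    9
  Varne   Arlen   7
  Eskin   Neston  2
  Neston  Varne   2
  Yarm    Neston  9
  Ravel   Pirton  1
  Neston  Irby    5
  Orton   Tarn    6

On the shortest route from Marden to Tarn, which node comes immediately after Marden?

Compare a few routes:
Marden → Eskin → Orton → Tarn: 2+1+6 = 9
Marden → Neston → Tarn: 3+5 = 8
Marden → Tarn: 5 = 5
Cheapest is Marden → Tarn at $5.
So from Marden the first move is to Tarn.

Tarn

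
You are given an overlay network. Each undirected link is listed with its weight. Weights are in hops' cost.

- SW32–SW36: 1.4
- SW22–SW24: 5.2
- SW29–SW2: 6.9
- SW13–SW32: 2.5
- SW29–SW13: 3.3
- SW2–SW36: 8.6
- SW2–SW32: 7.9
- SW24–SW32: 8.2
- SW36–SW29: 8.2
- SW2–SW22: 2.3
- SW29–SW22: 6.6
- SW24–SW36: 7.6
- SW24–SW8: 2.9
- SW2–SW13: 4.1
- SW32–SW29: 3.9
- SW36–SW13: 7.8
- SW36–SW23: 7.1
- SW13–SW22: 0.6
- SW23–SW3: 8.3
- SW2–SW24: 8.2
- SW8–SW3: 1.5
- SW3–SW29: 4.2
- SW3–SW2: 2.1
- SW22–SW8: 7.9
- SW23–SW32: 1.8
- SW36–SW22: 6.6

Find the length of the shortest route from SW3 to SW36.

Shortest distances from SW3:
SW3: 0
SW8: 1.5  (via SW3)
SW2: 2.1  (via SW3)
SW29: 4.2  (via SW3)
SW22: 4.4  (via SW2)
SW24: 4.4  (via SW8)
SW13: 5  (via SW22)
SW32: 7.5  (via SW13)
SW23: 8.3  (via SW3)
SW36: 8.9  (via SW32)
Shortest route: SW3–SW2–SW22–SW13–SW32–SW36 = 8.9 hops' cost.

8.9 hops' cost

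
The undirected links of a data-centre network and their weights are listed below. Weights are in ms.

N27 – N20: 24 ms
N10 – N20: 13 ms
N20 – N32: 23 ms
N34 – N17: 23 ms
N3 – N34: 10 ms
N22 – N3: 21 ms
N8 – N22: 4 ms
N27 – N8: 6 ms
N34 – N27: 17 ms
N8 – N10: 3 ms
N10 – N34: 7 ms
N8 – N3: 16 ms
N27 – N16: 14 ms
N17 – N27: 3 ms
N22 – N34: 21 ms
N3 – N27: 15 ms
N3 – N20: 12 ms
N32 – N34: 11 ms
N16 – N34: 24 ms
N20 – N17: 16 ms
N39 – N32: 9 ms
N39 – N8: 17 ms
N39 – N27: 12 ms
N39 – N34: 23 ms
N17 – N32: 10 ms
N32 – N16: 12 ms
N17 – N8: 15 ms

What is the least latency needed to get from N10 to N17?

Compare a few routes:
N10–N8–N27–N17: 3+6+3 = 12
N10–N8–N17: 3+15 = 18
The minimum is 12 ms via N10–N8–N27–N17.

12 ms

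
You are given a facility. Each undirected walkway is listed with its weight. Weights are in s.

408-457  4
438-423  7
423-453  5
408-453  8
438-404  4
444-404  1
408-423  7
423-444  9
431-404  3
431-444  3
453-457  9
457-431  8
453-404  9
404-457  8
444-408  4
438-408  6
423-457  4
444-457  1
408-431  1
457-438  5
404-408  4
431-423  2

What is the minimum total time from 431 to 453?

Shortest distances from 431:
431: 0
408: 1  (via 431)
423: 2  (via 431)
404: 3  (via 431)
444: 3  (via 431)
457: 4  (via 444)
453: 7  (via 423)
Shortest route: 431 → 423 → 453 = 7 s.

7 s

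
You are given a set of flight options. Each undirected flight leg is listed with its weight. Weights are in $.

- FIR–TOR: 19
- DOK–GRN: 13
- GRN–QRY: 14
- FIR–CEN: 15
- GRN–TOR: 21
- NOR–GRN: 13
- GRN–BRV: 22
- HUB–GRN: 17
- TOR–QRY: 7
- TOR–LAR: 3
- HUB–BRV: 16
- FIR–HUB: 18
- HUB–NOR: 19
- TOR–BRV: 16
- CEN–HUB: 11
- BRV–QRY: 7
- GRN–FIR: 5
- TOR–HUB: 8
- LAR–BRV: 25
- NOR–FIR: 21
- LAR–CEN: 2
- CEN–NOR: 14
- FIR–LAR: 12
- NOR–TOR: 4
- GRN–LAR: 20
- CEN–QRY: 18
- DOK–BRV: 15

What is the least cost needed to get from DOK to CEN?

$32

Enumerating some paths:
DOK - GRN - FIR - CEN: 13+5+15 = 33
DOK - BRV - QRY - TOR - LAR - CEN: 15+7+7+3+2 = 34
DOK - GRN - NOR - TOR - LAR - CEN: 13+13+4+3+2 = 35
DOK - GRN - FIR - LAR - CEN: 13+5+12+2 = 32
Cheapest is DOK - GRN - FIR - LAR - CEN at $32.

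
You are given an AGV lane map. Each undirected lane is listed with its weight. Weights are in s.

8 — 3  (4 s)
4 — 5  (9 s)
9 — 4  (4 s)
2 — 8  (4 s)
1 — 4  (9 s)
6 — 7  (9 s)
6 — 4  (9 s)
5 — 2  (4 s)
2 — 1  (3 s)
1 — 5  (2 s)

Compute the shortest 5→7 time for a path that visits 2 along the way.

Best 5 to 2: 5–2 costing 4
Best 2 to 7: 2–1–4–6–7 costing 30
Total via 2: 4 + 30 = 34 s.

34 s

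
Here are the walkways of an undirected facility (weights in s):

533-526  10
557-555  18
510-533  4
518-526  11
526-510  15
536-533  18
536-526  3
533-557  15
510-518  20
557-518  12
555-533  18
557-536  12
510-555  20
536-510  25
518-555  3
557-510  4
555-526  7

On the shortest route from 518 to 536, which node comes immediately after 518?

Enumerating some paths:
518 - 555 - 526 - 536: 3+7+3 = 13
518 - 557 - 536: 12+12 = 24
518 - 526 - 536: 11+3 = 14
Cheapest is 518 - 555 - 526 - 536 at 13 s.
So from 518 the first move is to 555.

555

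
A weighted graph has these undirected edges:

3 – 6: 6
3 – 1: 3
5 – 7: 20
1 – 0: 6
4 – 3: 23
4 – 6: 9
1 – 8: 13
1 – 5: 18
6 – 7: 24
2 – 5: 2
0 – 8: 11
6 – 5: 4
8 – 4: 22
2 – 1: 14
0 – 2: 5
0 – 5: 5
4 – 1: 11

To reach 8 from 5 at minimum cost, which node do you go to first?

Enumerating some paths:
5 - 2 - 0 - 8: 2+5+11 = 18
5 - 0 - 8: 5+11 = 16
Cheapest is 5 - 0 - 8 at 16.
So from 5 the first move is to 0.

0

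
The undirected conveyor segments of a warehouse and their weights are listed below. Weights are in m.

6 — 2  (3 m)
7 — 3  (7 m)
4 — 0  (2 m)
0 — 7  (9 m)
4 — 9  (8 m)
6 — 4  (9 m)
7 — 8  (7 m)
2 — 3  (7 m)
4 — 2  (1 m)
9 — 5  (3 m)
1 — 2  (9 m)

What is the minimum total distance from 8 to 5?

Shortest distances from 8:
8: 0
7: 7  (via 8)
3: 14  (via 7)
0: 16  (via 7)
4: 18  (via 0)
2: 19  (via 4)
6: 22  (via 2)
9: 26  (via 4)
1: 28  (via 2)
5: 29  (via 9)
Shortest route: 8 → 7 → 0 → 4 → 9 → 5 = 29 m.

29 m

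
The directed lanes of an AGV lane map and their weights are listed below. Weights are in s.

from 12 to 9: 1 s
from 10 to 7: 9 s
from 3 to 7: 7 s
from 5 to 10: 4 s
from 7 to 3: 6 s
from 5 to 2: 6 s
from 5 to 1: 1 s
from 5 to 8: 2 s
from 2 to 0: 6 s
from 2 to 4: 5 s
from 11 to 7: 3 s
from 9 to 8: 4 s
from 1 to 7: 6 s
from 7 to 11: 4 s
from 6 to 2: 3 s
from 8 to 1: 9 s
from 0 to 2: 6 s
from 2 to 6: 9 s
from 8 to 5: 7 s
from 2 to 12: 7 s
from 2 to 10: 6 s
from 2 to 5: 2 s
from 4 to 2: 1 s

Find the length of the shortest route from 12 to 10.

Enumerating some paths:
12 - 9 - 8 - 5 - 10: 1+4+7+4 = 16
12 - 9 - 8 - 5 - 2 - 10: 1+4+7+6+6 = 24
The minimum is 16 s via 12 - 9 - 8 - 5 - 10.

16 s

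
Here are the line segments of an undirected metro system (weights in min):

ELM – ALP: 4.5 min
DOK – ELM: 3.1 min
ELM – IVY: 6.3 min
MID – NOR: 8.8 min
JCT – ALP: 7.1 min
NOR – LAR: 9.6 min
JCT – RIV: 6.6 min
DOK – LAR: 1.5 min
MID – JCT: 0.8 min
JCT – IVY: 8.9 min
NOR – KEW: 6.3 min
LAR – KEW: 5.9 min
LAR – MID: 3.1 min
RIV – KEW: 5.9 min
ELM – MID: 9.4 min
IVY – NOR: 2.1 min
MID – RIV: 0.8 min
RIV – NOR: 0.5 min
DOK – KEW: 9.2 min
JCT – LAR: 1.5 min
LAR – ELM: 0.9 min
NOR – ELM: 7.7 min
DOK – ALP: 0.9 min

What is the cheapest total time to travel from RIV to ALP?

Enumerating some paths:
RIV–MID–JCT–LAR–ELM–DOK–ALP: 0.8+0.8+1.5+0.9+3.1+0.9 = 8
RIV–MID–JCT–LAR–DOK–ALP: 0.8+0.8+1.5+1.5+0.9 = 5.5
RIV–MID–LAR–DOK–ALP: 0.8+3.1+1.5+0.9 = 6.3
Cheapest is RIV–MID–JCT–LAR–DOK–ALP at 5.5 min.

5.5 min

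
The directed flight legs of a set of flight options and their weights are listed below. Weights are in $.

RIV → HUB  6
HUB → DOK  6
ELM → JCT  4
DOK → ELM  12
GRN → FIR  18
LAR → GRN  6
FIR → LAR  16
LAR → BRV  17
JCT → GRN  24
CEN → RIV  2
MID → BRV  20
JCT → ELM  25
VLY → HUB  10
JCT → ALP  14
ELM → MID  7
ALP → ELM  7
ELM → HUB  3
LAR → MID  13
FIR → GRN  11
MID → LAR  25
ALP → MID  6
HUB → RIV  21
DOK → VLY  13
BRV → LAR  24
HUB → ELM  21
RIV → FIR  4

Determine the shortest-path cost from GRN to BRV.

Shortest distances from GRN:
GRN: 0
FIR: 18  (via GRN)
LAR: 34  (via FIR)
MID: 47  (via LAR)
BRV: 51  (via LAR)
Shortest route: GRN–FIR–LAR–BRV = $51.

$51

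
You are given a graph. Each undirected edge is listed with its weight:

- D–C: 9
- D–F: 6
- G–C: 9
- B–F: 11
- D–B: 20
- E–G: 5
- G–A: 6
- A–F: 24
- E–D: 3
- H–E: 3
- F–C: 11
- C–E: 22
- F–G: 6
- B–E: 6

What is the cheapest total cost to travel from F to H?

12

Running Dijkstra from F:
F: 0
D: 6  (via F)
G: 6  (via F)
E: 9  (via D)
B: 11  (via F)
C: 11  (via F)
A: 12  (via G)
H: 12  (via E)
Shortest route: F–D–E–H = 12.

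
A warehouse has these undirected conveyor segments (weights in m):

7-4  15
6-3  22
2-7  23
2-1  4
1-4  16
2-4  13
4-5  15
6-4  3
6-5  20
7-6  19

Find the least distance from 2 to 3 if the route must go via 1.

Shortest 2→1: 2 → 1 = 4
Best 1 to 3: 1 → 4 → 6 → 3 costing 41
Total via 1: 4 + 41 = 45 m.

45 m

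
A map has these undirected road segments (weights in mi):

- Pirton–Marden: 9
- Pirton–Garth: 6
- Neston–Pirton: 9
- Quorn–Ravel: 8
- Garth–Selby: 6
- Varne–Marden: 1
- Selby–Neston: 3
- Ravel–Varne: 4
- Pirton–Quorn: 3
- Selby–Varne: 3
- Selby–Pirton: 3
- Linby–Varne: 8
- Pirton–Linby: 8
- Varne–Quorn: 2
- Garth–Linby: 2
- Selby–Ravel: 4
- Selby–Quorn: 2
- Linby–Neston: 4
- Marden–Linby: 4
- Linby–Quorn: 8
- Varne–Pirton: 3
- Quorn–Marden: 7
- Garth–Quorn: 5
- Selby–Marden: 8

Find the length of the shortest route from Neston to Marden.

Shortest distances from Neston:
Neston: 0
Selby: 3  (via Neston)
Linby: 4  (via Neston)
Quorn: 5  (via Selby)
Garth: 6  (via Linby)
Pirton: 6  (via Selby)
Varne: 6  (via Selby)
Ravel: 7  (via Selby)
Marden: 7  (via Varne)
Shortest route: Neston → Selby → Varne → Marden = 7 mi.

7 mi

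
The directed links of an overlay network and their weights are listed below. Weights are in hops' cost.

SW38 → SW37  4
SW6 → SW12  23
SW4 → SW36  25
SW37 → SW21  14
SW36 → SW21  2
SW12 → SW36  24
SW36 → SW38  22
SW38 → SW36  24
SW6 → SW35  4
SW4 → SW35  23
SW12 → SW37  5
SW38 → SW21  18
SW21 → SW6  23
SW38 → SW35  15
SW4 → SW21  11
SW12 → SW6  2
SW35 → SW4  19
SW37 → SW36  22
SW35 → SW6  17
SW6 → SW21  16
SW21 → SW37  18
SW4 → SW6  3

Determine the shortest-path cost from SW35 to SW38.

Running Dijkstra from SW35:
SW35: 0
SW6: 17  (via SW35)
SW4: 19  (via SW35)
SW21: 30  (via SW4)
SW12: 40  (via SW6)
SW36: 44  (via SW4)
SW37: 45  (via SW12)
SW38: 66  (via SW36)
Shortest route: SW35 → SW4 → SW36 → SW38 = 66 hops' cost.

66 hops' cost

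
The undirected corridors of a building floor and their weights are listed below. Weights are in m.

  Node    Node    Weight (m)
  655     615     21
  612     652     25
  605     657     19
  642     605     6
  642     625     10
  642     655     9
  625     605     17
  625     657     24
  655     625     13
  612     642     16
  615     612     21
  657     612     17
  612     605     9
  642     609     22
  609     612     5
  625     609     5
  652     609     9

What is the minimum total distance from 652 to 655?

27 m

Shortest distances from 652:
652: 0
609: 9  (via 652)
625: 14  (via 609)
612: 14  (via 609)
605: 23  (via 612)
642: 24  (via 625)
655: 27  (via 625)
Shortest route: 652–609–625–655 = 27 m.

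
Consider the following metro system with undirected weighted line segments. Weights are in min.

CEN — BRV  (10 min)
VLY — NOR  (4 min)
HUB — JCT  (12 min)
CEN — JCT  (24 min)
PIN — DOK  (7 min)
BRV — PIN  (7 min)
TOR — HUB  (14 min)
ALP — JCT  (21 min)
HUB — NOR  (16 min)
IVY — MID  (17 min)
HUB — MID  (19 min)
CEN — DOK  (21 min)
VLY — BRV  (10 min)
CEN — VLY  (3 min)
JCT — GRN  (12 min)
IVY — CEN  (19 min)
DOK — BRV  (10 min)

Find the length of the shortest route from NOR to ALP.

Candidate routes:
NOR–HUB–JCT–ALP: 16+12+21 = 49
NOR–VLY–CEN–JCT–ALP: 4+3+24+21 = 52
The minimum is 49 min via NOR–HUB–JCT–ALP.

49 min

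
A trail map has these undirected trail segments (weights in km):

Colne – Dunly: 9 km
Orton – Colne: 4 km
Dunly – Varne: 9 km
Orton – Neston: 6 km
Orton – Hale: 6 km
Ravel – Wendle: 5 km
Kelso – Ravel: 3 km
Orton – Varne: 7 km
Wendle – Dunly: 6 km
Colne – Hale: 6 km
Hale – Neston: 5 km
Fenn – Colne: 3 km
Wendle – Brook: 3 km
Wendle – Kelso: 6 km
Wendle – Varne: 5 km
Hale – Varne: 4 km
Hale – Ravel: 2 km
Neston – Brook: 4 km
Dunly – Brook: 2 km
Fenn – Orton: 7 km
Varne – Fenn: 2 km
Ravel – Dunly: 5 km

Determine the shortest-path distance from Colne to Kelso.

11 km

Enumerating some paths:
Colne → Fenn → Varne → Hale → Ravel → Kelso: 3+2+4+2+3 = 14
Colne → Hale → Ravel → Kelso: 6+2+3 = 11
The minimum is 11 km via Colne → Hale → Ravel → Kelso.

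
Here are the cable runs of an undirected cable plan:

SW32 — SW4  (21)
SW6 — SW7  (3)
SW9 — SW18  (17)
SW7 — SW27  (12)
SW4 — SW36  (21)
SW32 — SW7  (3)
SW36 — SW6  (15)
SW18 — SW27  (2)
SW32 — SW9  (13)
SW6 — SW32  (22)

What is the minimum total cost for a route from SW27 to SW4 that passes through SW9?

Shortest SW27→SW9: SW27 → SW18 → SW9 = 19
Best SW9 to SW4: SW9 → SW32 → SW4 costing 34
Total via SW9: 19 + 34 = 53.

53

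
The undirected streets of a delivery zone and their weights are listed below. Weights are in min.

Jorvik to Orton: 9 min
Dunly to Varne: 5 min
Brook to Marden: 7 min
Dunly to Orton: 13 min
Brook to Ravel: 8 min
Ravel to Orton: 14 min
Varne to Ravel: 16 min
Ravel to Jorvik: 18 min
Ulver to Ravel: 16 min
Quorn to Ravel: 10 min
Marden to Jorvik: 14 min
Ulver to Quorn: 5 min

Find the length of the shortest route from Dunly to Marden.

36 min

Candidate routes:
Dunly - Orton - Jorvik - Marden: 13+9+14 = 36
Dunly - Varne - Ravel - Jorvik - Marden: 5+16+18+14 = 53
Dunly - Orton - Ravel - Brook - Marden: 13+14+8+7 = 42
Dunly - Orton - Jorvik - Ravel - Brook - Marden: 13+9+18+8+7 = 55
The minimum is 36 min via Dunly - Orton - Jorvik - Marden.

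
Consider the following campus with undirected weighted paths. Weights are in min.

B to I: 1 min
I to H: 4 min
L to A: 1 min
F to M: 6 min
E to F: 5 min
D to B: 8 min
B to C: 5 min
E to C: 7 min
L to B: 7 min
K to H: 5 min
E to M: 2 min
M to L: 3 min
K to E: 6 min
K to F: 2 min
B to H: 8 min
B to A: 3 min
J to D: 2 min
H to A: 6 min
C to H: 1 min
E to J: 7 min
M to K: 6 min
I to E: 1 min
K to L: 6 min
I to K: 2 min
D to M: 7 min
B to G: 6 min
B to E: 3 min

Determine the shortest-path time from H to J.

Running Dijkstra from H:
H: 0
C: 1  (via H)
I: 4  (via H)
B: 5  (via I)
E: 5  (via I)
K: 5  (via H)
A: 6  (via H)
F: 7  (via K)
L: 7  (via A)
M: 7  (via E)
G: 11  (via B)
J: 12  (via E)
Shortest route: H–I–E–J = 12 min.

12 min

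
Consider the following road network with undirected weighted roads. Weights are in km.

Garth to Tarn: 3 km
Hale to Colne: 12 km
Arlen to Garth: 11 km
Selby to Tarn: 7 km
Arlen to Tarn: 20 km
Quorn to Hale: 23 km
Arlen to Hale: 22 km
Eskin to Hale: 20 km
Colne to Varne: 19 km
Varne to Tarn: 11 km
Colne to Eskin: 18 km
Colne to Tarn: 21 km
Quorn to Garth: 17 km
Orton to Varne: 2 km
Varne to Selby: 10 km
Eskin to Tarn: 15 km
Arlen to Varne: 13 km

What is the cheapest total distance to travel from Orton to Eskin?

Settle nodes by increasing distance from Orton:
Orton: 0
Varne: 2  (via Orton)
Selby: 12  (via Varne)
Tarn: 13  (via Varne)
Arlen: 15  (via Varne)
Garth: 16  (via Tarn)
Colne: 21  (via Varne)
Eskin: 28  (via Tarn)
Shortest route: Orton → Varne → Tarn → Eskin = 28 km.

28 km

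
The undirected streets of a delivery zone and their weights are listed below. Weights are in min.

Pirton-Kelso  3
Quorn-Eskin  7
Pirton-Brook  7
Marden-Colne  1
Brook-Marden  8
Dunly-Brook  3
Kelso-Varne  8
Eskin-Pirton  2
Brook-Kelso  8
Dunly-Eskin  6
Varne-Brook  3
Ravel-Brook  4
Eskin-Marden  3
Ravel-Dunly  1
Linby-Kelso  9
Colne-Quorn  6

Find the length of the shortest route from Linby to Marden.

17 min

Candidate routes:
Linby - Kelso - Brook - Marden: 9+8+8 = 25
Linby - Kelso - Pirton - Eskin - Marden: 9+3+2+3 = 17
Cheapest is Linby - Kelso - Pirton - Eskin - Marden at 17 min.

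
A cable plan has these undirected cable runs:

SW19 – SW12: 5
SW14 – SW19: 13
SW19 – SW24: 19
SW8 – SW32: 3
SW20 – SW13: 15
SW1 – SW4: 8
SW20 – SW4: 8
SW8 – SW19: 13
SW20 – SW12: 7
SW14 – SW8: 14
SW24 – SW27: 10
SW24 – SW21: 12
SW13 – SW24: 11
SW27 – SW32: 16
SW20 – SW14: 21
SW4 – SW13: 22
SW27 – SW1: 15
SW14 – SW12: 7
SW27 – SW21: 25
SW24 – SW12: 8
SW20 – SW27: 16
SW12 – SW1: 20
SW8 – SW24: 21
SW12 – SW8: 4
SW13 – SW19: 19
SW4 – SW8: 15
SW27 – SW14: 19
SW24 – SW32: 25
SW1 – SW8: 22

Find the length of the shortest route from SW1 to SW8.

22

Running Dijkstra from SW1:
SW1: 0
SW4: 8  (via SW1)
SW27: 15  (via SW1)
SW20: 16  (via SW4)
SW12: 20  (via SW1)
SW8: 22  (via SW1)
Shortest route: SW1 → SW8 = 22.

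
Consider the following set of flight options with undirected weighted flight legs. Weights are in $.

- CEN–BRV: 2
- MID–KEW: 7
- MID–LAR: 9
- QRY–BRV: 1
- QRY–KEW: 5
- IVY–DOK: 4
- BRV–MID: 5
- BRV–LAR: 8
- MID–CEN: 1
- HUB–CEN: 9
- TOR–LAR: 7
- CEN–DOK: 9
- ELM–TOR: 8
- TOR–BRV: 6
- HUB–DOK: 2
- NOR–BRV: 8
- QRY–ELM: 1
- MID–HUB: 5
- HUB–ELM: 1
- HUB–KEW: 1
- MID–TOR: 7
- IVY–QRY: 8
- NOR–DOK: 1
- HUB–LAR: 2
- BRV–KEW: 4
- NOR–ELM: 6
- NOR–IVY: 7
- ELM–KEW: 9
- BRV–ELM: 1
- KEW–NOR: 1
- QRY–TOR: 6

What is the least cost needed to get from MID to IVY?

$11

Compare a few routes:
MID - CEN - BRV - ELM - HUB - KEW - NOR - DOK - IVY: 1+2+1+1+1+1+1+4 = 12
MID - HUB - DOK - IVY: 5+2+4 = 11
MID - HUB - KEW - NOR - DOK - IVY: 5+1+1+1+4 = 12
The minimum is $11 via MID - HUB - DOK - IVY.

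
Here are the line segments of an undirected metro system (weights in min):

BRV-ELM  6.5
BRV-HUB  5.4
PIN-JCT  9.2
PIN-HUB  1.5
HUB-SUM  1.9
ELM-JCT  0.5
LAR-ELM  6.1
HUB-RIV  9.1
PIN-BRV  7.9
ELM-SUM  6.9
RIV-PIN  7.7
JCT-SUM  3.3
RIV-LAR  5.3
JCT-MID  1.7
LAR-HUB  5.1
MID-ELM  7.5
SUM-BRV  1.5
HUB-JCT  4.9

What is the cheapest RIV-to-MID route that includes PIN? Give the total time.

15.8 min

Best RIV to PIN: RIV → PIN costing 7.7
Best PIN to MID: PIN → HUB → JCT → MID costing 8.1
Total via PIN: 7.7 + 8.1 = 15.8 min.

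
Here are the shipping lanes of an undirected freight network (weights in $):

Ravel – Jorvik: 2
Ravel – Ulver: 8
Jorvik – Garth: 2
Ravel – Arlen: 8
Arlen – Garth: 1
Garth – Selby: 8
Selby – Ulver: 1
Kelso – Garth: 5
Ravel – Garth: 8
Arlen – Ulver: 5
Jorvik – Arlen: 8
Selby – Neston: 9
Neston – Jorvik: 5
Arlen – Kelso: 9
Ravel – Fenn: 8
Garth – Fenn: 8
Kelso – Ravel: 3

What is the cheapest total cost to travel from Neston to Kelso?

$10

Settle nodes by increasing distance from Neston:
Neston: 0
Jorvik: 5  (via Neston)
Ravel: 7  (via Jorvik)
Garth: 7  (via Jorvik)
Arlen: 8  (via Garth)
Selby: 9  (via Neston)
Kelso: 10  (via Ravel)
Shortest route: Neston–Jorvik–Ravel–Kelso = $10.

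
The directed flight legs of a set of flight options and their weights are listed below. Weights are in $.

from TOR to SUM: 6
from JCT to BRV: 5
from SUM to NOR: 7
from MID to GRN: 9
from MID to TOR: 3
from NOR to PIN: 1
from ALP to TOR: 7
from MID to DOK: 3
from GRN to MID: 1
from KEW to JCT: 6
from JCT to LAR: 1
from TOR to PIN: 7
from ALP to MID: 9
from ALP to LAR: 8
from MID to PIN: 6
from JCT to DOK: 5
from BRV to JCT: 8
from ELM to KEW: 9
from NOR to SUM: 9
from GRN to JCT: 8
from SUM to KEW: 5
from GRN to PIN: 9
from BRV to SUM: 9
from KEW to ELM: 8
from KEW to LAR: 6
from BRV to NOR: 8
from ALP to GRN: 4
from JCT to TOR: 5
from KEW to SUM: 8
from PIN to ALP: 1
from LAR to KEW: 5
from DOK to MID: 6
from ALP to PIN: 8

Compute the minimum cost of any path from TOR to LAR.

$16

Settle nodes by increasing distance from TOR:
TOR: 0
SUM: 6  (via TOR)
PIN: 7  (via TOR)
ALP: 8  (via PIN)
KEW: 11  (via SUM)
GRN: 12  (via ALP)
NOR: 13  (via SUM)
MID: 13  (via GRN)
LAR: 16  (via ALP)
Shortest route: TOR–PIN–ALP–LAR = $16.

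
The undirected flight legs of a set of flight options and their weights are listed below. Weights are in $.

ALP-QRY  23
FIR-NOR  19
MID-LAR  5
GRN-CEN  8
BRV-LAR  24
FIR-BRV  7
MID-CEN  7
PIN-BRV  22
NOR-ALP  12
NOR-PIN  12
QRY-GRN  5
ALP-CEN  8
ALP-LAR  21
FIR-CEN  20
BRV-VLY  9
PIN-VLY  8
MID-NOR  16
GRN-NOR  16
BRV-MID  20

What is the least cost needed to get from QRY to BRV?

$40

Settle nodes by increasing distance from QRY:
QRY: 0
GRN: 5  (via QRY)
CEN: 13  (via GRN)
MID: 20  (via CEN)
ALP: 21  (via CEN)
NOR: 21  (via GRN)
LAR: 25  (via MID)
FIR: 33  (via CEN)
PIN: 33  (via NOR)
BRV: 40  (via MID)
Shortest route: QRY–GRN–CEN–MID–BRV = $40.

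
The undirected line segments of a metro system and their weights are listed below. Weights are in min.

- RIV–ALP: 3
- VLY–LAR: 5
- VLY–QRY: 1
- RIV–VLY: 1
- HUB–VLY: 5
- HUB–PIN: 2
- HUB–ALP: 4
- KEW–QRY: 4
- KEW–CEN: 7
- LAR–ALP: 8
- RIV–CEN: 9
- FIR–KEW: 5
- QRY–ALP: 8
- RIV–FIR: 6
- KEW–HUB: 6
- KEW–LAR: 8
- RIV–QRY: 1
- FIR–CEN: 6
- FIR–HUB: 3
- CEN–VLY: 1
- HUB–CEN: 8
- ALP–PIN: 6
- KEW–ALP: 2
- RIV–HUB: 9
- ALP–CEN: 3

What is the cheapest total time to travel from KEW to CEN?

5 min

Enumerating some paths:
KEW → ALP → RIV → VLY → CEN: 2+3+1+1 = 7
KEW → QRY → RIV → VLY → CEN: 4+1+1+1 = 7
KEW → QRY → VLY → CEN: 4+1+1 = 6
KEW → ALP → CEN: 2+3 = 5
Cheapest is KEW → ALP → CEN at 5 min.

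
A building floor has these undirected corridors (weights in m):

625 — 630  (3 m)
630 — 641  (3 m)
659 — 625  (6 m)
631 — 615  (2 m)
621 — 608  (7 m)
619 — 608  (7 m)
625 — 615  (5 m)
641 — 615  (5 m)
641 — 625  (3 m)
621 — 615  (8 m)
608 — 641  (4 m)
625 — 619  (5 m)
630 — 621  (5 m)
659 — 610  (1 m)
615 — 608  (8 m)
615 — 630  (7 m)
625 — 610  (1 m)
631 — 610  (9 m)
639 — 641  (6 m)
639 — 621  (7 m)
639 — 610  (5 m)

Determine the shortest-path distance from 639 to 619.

Candidate routes:
639 - 641 - 630 - 625 - 619: 6+3+3+5 = 17
639 - 641 - 625 - 619: 6+3+5 = 14
639 - 610 - 625 - 619: 5+1+5 = 11
Cheapest is 639 - 610 - 625 - 619 at 11 m.

11 m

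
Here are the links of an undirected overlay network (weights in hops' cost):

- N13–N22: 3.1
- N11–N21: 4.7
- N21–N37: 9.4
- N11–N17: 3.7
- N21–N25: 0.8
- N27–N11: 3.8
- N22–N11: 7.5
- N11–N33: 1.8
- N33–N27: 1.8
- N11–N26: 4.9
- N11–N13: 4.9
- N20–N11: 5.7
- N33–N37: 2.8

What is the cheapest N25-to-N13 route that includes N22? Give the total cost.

Best N25 to N22: N25–N21–N11–N22 costing 13
Shortest N22→N13: N22–N13 = 3.1
Total via N22: 13 + 3.1 = 16.1 hops' cost.

16.1 hops' cost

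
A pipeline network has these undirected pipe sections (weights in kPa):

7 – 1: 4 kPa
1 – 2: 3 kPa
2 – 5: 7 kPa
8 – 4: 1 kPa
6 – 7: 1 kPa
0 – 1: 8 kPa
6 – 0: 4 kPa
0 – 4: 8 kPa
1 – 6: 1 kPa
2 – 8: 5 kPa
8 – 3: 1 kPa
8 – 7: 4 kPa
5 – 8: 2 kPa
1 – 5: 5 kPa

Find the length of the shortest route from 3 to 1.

Shortest distances from 3:
3: 0
8: 1  (via 3)
4: 2  (via 8)
5: 3  (via 8)
7: 5  (via 8)
2: 6  (via 8)
6: 6  (via 7)
1: 7  (via 6)
Shortest route: 3 → 8 → 7 → 6 → 1 = 7 kPa.

7 kPa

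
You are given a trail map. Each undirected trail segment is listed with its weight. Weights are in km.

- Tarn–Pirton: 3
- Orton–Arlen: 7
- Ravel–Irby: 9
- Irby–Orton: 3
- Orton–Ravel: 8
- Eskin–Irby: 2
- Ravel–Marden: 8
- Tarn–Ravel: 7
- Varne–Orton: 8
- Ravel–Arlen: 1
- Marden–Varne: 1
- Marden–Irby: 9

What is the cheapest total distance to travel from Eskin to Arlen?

12 km

Settle nodes by increasing distance from Eskin:
Eskin: 0
Irby: 2  (via Eskin)
Orton: 5  (via Irby)
Marden: 11  (via Irby)
Ravel: 11  (via Irby)
Varne: 12  (via Marden)
Arlen: 12  (via Orton)
Shortest route: Eskin → Irby → Orton → Arlen = 12 km.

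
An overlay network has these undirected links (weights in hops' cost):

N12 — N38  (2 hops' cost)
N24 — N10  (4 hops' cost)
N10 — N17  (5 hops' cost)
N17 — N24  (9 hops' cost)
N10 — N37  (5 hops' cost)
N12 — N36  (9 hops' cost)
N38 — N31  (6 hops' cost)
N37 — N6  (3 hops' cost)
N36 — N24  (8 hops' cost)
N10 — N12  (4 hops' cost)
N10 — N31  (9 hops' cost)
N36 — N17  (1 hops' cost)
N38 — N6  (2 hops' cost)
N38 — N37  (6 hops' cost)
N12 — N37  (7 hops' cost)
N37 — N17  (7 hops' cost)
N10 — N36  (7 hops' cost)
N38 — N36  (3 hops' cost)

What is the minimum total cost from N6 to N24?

12 hops' cost

Running Dijkstra from N6:
N6: 0
N38: 2  (via N6)
N37: 3  (via N6)
N12: 4  (via N38)
N36: 5  (via N38)
N17: 6  (via N36)
N10: 8  (via N37)
N31: 8  (via N38)
N24: 12  (via N10)
Shortest route: N6 → N37 → N10 → N24 = 12 hops' cost.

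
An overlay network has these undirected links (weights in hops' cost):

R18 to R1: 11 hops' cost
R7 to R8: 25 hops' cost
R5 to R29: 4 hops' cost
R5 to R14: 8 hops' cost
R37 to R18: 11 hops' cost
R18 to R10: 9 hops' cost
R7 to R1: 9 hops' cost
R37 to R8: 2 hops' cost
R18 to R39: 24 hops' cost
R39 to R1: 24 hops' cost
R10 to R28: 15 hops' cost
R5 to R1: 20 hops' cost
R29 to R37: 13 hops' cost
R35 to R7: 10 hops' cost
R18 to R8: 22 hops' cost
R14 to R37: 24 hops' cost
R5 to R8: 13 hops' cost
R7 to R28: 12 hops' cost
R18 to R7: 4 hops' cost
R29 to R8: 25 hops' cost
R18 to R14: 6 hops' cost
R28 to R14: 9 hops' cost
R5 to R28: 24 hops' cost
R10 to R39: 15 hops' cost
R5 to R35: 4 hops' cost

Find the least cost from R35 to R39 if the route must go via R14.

Best R35 to R14: R35–R5–R14 costing 12
Shortest R14→R39: R14–R18–R39 = 30
Total via R14: 12 + 30 = 42 hops' cost.

42 hops' cost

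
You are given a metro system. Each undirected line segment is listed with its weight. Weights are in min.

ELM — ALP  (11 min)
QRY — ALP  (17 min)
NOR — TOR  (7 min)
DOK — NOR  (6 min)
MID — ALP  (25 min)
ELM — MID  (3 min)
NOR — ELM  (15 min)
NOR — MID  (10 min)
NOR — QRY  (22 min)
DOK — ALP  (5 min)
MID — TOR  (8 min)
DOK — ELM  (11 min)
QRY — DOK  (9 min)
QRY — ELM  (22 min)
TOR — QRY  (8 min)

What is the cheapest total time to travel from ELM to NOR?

13 min

Candidate routes:
ELM - MID - NOR: 3+10 = 13
ELM - MID - TOR - NOR: 3+8+7 = 18
ELM - NOR: 15 = 15
ELM - DOK - NOR: 11+6 = 17
Cheapest is ELM - MID - NOR at 13 min.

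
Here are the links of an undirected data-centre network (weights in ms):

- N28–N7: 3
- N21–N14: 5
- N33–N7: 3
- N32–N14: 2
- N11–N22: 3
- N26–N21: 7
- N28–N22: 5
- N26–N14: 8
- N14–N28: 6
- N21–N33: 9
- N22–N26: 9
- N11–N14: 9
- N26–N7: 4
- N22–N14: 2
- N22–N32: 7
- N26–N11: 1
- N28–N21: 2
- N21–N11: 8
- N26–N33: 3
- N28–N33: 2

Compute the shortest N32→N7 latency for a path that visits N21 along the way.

Best N32 to N21: N32 → N14 → N21 costing 7
Shortest N21→N7: N21 → N28 → N7 = 5
Total via N21: 7 + 5 = 12 ms.

12 ms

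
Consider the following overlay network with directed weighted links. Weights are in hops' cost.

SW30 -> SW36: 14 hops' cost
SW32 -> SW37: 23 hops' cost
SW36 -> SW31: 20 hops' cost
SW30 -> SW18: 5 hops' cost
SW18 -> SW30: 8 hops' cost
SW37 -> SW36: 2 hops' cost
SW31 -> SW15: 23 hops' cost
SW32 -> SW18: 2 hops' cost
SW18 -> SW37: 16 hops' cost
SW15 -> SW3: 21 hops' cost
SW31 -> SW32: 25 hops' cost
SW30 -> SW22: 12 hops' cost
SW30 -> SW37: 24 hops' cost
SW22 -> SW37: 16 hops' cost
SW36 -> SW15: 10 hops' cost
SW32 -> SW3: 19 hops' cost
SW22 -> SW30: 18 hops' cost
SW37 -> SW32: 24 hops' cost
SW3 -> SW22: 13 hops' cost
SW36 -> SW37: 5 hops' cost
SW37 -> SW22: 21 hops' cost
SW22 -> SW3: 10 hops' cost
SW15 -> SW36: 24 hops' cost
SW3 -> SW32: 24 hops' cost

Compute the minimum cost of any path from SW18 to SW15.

28 hops' cost

Running Dijkstra from SW18:
SW18: 0
SW30: 8  (via SW18)
SW37: 16  (via SW18)
SW36: 18  (via SW37)
SW22: 20  (via SW30)
SW15: 28  (via SW36)
Shortest route: SW18–SW37–SW36–SW15 = 28 hops' cost.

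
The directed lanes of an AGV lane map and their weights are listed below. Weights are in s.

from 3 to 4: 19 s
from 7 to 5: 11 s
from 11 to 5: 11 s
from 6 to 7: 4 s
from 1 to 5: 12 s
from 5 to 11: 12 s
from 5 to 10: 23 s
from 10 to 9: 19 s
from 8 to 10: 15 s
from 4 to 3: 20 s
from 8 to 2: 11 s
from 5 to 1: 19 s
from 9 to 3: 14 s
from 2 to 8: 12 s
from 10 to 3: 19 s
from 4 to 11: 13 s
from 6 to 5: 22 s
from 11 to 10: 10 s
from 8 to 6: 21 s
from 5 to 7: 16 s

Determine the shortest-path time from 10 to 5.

62 s

Settle nodes by increasing distance from 10:
10: 0
3: 19  (via 10)
9: 19  (via 10)
4: 38  (via 3)
11: 51  (via 4)
5: 62  (via 11)
Shortest route: 10 → 3 → 4 → 11 → 5 = 62 s.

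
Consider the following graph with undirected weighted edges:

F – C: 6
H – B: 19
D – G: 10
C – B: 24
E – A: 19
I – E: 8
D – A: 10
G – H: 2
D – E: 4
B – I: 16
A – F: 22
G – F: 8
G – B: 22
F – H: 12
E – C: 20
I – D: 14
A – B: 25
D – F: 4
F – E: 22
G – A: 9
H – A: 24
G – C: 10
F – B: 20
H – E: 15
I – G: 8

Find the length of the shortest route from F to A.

Settle nodes by increasing distance from F:
F: 0
D: 4  (via F)
C: 6  (via F)
E: 8  (via D)
G: 8  (via F)
H: 10  (via G)
A: 14  (via D)
Shortest route: F → D → A = 14.

14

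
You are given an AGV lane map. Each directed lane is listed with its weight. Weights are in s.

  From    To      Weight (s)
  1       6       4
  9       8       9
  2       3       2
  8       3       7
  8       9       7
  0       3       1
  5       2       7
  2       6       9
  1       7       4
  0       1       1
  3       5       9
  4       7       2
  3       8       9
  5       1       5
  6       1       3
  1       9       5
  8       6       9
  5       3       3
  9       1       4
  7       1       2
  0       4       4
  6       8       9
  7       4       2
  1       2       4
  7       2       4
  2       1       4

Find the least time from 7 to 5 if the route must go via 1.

17 s

Shortest 7→1: 7–1 = 2
Shortest 1→5: 1–2–3–5 = 15
Total via 1: 2 + 15 = 17 s.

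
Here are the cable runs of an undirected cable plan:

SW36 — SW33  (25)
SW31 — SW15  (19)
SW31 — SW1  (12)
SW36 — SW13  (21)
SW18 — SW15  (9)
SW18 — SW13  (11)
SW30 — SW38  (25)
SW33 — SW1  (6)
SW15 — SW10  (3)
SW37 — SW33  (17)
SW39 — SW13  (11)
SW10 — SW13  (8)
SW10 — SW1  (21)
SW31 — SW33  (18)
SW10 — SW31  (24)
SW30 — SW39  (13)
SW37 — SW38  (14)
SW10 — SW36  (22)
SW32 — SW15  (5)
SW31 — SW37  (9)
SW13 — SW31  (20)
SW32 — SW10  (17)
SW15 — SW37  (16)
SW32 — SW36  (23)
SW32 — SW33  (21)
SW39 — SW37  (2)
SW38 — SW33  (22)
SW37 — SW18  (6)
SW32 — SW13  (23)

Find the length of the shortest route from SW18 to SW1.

27

Settle nodes by increasing distance from SW18:
SW18: 0
SW37: 6  (via SW18)
SW39: 8  (via SW37)
SW15: 9  (via SW18)
SW13: 11  (via SW18)
SW10: 12  (via SW15)
SW32: 14  (via SW15)
SW31: 15  (via SW37)
SW38: 20  (via SW37)
SW30: 21  (via SW39)
SW33: 23  (via SW37)
SW1: 27  (via SW31)
Shortest route: SW18–SW37–SW31–SW1 = 27.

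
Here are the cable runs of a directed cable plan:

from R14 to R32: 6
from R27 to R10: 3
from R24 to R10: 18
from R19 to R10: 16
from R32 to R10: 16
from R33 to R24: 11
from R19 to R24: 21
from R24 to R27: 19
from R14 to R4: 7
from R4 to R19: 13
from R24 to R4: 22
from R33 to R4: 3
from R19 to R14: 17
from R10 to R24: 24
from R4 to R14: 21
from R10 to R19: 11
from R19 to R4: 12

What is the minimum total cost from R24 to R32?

Shortest distances from R24:
R24: 0
R10: 18  (via R24)
R27: 19  (via R24)
R4: 22  (via R24)
R19: 29  (via R10)
R14: 43  (via R4)
R32: 49  (via R14)
Shortest route: R24 → R4 → R14 → R32 = 49.

49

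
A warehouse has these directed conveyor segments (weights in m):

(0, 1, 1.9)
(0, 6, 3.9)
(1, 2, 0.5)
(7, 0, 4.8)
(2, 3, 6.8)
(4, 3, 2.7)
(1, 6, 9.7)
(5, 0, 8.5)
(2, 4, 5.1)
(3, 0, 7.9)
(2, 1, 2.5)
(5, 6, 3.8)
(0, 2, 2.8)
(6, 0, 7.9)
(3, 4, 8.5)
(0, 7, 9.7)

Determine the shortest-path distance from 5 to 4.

Shortest distances from 5:
5: 0
6: 3.8  (via 5)
0: 8.5  (via 5)
1: 10.4  (via 0)
2: 10.9  (via 1)
4: 16  (via 2)
Shortest route: 5–0–1–2–4 = 16 m.

16 m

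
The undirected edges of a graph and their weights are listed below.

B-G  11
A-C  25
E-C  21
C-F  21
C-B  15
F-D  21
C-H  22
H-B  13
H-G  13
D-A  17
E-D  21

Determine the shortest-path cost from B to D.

57

Candidate routes:
B - H - C - A - D: 13+22+25+17 = 77
B - C - E - D: 15+21+21 = 57
The minimum is 57 via B - C - E - D.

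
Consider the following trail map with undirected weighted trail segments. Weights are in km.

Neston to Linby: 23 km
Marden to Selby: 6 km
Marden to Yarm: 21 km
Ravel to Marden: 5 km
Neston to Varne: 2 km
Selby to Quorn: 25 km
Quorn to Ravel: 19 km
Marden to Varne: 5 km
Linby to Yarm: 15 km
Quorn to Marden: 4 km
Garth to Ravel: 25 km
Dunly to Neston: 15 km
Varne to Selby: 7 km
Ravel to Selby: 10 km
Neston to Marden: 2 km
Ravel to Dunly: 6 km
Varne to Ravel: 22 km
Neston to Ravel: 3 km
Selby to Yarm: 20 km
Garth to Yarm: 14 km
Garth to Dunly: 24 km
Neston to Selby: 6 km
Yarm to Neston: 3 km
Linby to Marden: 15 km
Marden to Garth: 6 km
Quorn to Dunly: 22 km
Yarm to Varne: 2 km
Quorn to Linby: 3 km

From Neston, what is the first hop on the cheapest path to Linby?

Enumerating some paths:
Neston - Varne - Marden - Quorn - Linby: 2+5+4+3 = 14
Neston - Marden - Quorn - Linby: 2+4+3 = 9
Neston - Ravel - Marden - Quorn - Linby: 3+5+4+3 = 15
Neston - Marden - Linby: 2+15 = 17
The minimum is 9 km via Neston - Marden - Quorn - Linby.
So from Neston the first move is to Marden.

Marden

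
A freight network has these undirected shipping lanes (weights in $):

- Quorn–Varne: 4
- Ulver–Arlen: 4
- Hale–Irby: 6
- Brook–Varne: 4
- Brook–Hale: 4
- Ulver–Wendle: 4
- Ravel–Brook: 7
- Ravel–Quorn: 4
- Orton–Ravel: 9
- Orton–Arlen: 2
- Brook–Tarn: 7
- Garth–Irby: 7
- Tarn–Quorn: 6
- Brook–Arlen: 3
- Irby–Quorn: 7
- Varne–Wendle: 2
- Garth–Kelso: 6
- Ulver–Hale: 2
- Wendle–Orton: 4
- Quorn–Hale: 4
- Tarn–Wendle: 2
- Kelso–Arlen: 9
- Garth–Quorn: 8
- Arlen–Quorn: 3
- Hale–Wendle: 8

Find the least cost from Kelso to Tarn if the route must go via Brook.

Shortest Kelso→Brook: Kelso–Arlen–Brook = 12
Best Brook to Tarn: Brook–Tarn costing 7
Total via Brook: 12 + 7 = $19.

$19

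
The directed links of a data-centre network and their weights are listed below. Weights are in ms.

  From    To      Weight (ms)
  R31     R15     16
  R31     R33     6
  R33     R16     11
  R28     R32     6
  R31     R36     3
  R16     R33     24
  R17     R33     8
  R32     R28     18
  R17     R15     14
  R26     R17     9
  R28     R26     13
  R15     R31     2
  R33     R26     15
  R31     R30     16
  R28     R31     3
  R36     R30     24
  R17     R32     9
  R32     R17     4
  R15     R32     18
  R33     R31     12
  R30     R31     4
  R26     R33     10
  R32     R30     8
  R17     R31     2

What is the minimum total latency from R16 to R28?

75 ms

Shortest distances from R16:
R16: 0
R33: 24  (via R16)
R31: 36  (via R33)
R26: 39  (via R33)
R36: 39  (via R31)
R17: 48  (via R26)
R15: 52  (via R31)
R30: 52  (via R31)
R32: 57  (via R17)
R28: 75  (via R32)
Shortest route: R16 → R33 → R26 → R17 → R32 → R28 = 75 ms.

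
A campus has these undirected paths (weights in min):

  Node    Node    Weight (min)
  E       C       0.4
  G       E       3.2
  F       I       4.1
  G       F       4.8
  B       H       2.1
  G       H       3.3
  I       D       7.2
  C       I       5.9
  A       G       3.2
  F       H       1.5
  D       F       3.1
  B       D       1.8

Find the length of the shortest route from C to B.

Running Dijkstra from C:
C: 0
E: 0.4  (via C)
G: 3.6  (via E)
I: 5.9  (via C)
A: 6.8  (via G)
H: 6.9  (via G)
F: 8.4  (via G)
B: 9  (via H)
Shortest route: C → E → G → H → B = 9 min.

9 min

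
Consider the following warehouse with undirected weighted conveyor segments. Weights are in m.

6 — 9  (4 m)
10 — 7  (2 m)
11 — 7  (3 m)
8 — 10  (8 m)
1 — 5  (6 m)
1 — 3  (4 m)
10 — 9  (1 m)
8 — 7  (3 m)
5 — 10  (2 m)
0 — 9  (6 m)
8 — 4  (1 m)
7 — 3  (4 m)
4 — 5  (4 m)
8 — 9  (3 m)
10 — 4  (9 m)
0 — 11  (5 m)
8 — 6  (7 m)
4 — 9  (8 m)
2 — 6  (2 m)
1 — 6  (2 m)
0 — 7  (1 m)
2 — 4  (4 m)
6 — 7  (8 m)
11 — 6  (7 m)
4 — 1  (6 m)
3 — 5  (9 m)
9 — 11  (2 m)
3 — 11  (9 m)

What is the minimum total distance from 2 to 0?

Shortest distances from 2:
2: 0
6: 2  (via 2)
1: 4  (via 6)
4: 4  (via 2)
8: 5  (via 4)
9: 6  (via 6)
10: 7  (via 9)
3: 8  (via 1)
5: 8  (via 4)
7: 8  (via 8)
11: 8  (via 9)
0: 9  (via 7)
Shortest route: 2 → 4 → 8 → 7 → 0 = 9 m.

9 m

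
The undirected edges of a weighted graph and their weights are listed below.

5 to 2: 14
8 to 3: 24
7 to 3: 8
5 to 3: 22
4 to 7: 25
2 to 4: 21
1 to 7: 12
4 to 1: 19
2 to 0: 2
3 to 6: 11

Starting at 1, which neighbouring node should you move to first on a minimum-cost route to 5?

Enumerating some paths:
1 - 4 - 2 - 5: 19+21+14 = 54
1 - 7 - 3 - 5: 12+8+22 = 42
The minimum is 42 via 1 - 7 - 3 - 5.
So from 1 the first move is to 7.

7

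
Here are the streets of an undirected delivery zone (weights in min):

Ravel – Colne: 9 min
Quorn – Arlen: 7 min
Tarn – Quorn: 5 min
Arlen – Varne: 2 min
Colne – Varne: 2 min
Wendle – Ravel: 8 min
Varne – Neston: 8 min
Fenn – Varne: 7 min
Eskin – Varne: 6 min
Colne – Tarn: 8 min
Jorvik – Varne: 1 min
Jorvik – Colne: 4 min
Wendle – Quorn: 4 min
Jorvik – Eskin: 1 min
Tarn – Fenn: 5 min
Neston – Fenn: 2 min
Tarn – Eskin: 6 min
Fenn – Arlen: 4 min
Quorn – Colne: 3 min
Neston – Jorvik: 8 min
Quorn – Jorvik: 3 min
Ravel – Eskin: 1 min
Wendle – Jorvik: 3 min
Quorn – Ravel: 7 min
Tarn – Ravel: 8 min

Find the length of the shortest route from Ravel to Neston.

10 min

Shortest distances from Ravel:
Ravel: 0
Eskin: 1  (via Ravel)
Jorvik: 2  (via Eskin)
Varne: 3  (via Jorvik)
Colne: 5  (via Varne)
Quorn: 5  (via Jorvik)
Wendle: 5  (via Jorvik)
Arlen: 5  (via Varne)
Tarn: 7  (via Eskin)
Fenn: 9  (via Arlen)
Neston: 10  (via Jorvik)
Shortest route: Ravel–Eskin–Jorvik–Neston = 10 min.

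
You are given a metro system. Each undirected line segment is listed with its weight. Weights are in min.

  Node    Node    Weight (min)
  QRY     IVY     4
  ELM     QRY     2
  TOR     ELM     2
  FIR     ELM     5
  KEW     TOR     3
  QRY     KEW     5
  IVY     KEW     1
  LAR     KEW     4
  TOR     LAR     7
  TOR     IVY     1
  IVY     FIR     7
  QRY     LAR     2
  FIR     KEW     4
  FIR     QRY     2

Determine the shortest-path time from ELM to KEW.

4 min

Candidate routes:
ELM–TOR–IVY–KEW: 2+1+1 = 4
ELM–TOR–KEW: 2+3 = 5
Cheapest is ELM–TOR–IVY–KEW at 4 min.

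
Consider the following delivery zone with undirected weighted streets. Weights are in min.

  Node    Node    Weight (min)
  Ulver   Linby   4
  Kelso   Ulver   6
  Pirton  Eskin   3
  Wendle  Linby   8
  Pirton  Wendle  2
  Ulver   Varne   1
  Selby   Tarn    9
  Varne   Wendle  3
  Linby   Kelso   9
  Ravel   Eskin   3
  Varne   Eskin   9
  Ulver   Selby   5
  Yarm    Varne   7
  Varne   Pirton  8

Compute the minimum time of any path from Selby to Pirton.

Settle nodes by increasing distance from Selby:
Selby: 0
Ulver: 5  (via Selby)
Varne: 6  (via Ulver)
Tarn: 9  (via Selby)
Linby: 9  (via Ulver)
Wendle: 9  (via Varne)
Kelso: 11  (via Ulver)
Pirton: 11  (via Wendle)
Shortest route: Selby → Ulver → Varne → Wendle → Pirton = 11 min.

11 min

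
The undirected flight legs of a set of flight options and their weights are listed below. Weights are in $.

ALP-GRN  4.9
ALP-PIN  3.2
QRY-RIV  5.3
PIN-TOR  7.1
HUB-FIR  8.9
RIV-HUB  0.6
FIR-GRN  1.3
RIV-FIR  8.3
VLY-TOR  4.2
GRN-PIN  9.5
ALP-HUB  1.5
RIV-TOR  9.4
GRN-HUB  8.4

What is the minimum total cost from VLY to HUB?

Enumerating some paths:
VLY–TOR–RIV–HUB: 4.2+9.4+0.6 = 14.2
VLY–TOR–PIN–ALP–HUB: 4.2+7.1+3.2+1.5 = 16
The minimum is $14.2 via VLY–TOR–RIV–HUB.

$14.2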